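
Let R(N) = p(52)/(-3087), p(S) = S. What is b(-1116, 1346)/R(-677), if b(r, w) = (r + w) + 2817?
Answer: -9406089/52 ≈ -1.8089e+5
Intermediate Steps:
b(r, w) = 2817 + r + w
R(N) = -52/3087 (R(N) = 52/(-3087) = 52*(-1/3087) = -52/3087)
b(-1116, 1346)/R(-677) = (2817 - 1116 + 1346)/(-52/3087) = 3047*(-3087/52) = -9406089/52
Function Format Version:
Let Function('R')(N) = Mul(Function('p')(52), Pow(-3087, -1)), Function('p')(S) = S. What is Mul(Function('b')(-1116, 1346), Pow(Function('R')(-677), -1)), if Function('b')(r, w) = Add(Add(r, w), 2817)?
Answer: Rational(-9406089, 52) ≈ -1.8089e+5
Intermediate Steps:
Function('b')(r, w) = Add(2817, r, w)
Function('R')(N) = Rational(-52, 3087) (Function('R')(N) = Mul(52, Pow(-3087, -1)) = Mul(52, Rational(-1, 3087)) = Rational(-52, 3087))
Mul(Function('b')(-1116, 1346), Pow(Function('R')(-677), -1)) = Mul(Add(2817, -1116, 1346), Pow(Rational(-52, 3087), -1)) = Mul(3047, Rational(-3087, 52)) = Rational(-9406089, 52)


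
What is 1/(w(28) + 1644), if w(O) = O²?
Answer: 1/2428 ≈ 0.00041186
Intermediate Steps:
1/(w(28) + 1644) = 1/(28² + 1644) = 1/(784 + 1644) = 1/2428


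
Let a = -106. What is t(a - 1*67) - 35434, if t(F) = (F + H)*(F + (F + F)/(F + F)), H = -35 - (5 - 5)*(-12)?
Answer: 342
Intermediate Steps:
H = -35 (H = -35 - 0*(-12) = -35 - 1*0 = -35 + 0 = -35)
t(F) = (1 + F)*(-35 + F) (t(F) = (F - 35)*(F + (F + F)/(F + F)) = (-35 + F)*(F + (2*F)/((2*F))) = (-35 + F)*(F + (2*F)*(1/(2*F))) = (-35 + F)*(F + 1) = (-35 + F)*(1 + F) = (1 + F)*(-35 + F))
t(a - 1*67) - 35434 = (-35 + (-106 - 1*67)² - 34*(-106 - 1*67)) - 35434 = (-35 + (-106 - 67)² - 34*(-106 - 67)) - 35434 = (-35 + (-173)² - 34*(-173)) - 35434 = (-35 + 29929 + 5882) - 35434 = 35776 - 35434 = 342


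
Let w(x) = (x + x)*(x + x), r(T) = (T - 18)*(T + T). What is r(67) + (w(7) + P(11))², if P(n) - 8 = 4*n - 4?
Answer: 66102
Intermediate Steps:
r(T) = 2*T*(-18 + T) (r(T) = (-18 + T)*(2*T) = 2*T*(-18 + T))
w(x) = 4*x² (w(x) = (2*x)*(2*x) = 4*x²)
P(n) = 4 + 4*n (P(n) = 8 + (4*n - 4) = 8 + (-4 + 4*n) = 4 + 4*n)
r(67) + (w(7) + P(11))² = 2*67*(-18 + 67) + (4*7² + (4 + 4*11))² = 2*67*49 + (4*49 + (4 + 44))² = 6566 + (196 + 48)² = 6566 + 244² = 6566 + 59536 = 66102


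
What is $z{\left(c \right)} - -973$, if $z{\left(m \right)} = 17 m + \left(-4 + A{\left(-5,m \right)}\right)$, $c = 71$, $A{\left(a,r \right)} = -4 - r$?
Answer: $2101$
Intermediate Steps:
$z{\left(m \right)} = -8 + 16 m$ ($z{\left(m \right)} = 17 m - \left(8 + m\right) = -8 + 16 m$)
$z{\left(c \right)} - -973 = \left(-8 + 16 \cdot 71\right) - -973 = \left(-8 + 1136\right) + 973 = 1128 + 973 = 2101$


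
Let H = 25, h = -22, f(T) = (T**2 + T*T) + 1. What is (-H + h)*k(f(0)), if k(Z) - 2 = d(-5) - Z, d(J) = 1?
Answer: -94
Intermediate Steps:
f(T) = 1 + 2*T**2 (f(T) = (T**2 + T**2) + 1 = 2*T**2 + 1 = 1 + 2*T**2)
k(Z) = 3 - Z (k(Z) = 2 + (1 - Z) = 3 - Z)
(-H + h)*k(f(0)) = (-1*25 - 22)*(3 - (1 + 2*0**2)) = (-25 - 22)*(3 - (1 + 2*0)) = -47*(3 - (1 + 0)) = -47*(3 - 1*1) = -47*(3 - 1) = -47*2 = -94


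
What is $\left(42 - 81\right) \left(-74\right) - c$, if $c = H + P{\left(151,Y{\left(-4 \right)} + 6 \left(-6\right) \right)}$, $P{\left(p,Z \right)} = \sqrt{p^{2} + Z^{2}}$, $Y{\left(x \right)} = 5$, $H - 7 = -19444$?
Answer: $22323 - 109 \sqrt{2} \approx 22169.0$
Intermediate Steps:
$H = -19437$ ($H = 7 - 19444 = -19437$)
$P{\left(p,Z \right)} = \sqrt{Z^{2} + p^{2}}$
$c = -19437 + 109 \sqrt{2}$ ($c = -19437 + \sqrt{\left(5 + 6 \left(-6\right)\right)^{2} + 151^{2}} = -19437 + \sqrt{\left(5 - 36\right)^{2} + 22801} = -19437 + \sqrt{\left(-31\right)^{2} + 22801} = -19437 + \sqrt{961 + 22801} = -19437 + \sqrt{23762} = -19437 + 109 \sqrt{2} \approx -19283.0$)
$\left(42 - 81\right) \left(-74\right) - c = \left(42 - 81\right) \left(-74\right) - \left(-19437 + 109 \sqrt{2}\right) = \left(-39\right) \left(-74\right) + \left(19437 - 109 \sqrt{2}\right) = 2886 + \left(19437 - 109 \sqrt{2}\right) = 22323 - 109 \sqrt{2}$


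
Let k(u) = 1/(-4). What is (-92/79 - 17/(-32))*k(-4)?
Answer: 1601/10112 ≈ 0.15833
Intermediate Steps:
k(u) = -¼
(-92/79 - 17/(-32))*k(-4) = (-92/79 - 17/(-32))*(-¼) = (-92*1/79 - 17*(-1/32))*(-¼) = (-92/79 + 17/32)*(-¼) = -1601/2528*(-¼) = 1601/10112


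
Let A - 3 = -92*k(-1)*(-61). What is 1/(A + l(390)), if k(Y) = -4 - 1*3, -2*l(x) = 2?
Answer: -1/39282 ≈ -2.5457e-5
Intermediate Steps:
l(x) = -1 (l(x) = -½*2 = -1)
k(Y) = -7 (k(Y) = -4 - 3 = -7)
A = -39281 (A = 3 - 92*(-7)*(-61) = 3 + 644*(-61) = 3 - 39284 = -39281)
1/(A + l(390)) = 1/(-39281 - 1) = 1/(-39282) = -1/39282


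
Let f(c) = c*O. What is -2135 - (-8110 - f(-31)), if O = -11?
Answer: 6316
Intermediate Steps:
f(c) = -11*c (f(c) = c*(-11) = -11*c)
-2135 - (-8110 - f(-31)) = -2135 - (-8110 - (-11)*(-31)) = -2135 - (-8110 - 1*341) = -2135 - (-8110 - 341) = -2135 - 1*(-8451) = -2135 + 8451 = 6316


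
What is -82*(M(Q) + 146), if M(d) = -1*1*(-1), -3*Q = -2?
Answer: -12054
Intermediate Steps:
Q = ⅔ (Q = -⅓*(-2) = ⅔ ≈ 0.66667)
M(d) = 1 (M(d) = -1*(-1) = 1)
-82*(M(Q) + 146) = -82*(1 + 146) = -82*147 = -12054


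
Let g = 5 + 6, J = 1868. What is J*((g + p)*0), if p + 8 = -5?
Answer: 0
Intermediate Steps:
p = -13 (p = -8 - 5 = -13)
g = 11
J*((g + p)*0) = 1868*((11 - 13)*0) = 1868*(-2*0) = 1868*0 = 0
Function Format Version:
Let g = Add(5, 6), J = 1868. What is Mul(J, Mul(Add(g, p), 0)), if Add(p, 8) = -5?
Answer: 0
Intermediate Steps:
p = -13 (p = Add(-8, -5) = -13)
g = 11
Mul(J, Mul(Add(g, p), 0)) = Mul(1868, Mul(Add(11, -13), 0)) = Mul(1868, Mul(-2, 0)) = Mul(1868, 0) = 0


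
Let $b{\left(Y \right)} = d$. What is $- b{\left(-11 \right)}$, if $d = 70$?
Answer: $-70$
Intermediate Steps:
$b{\left(Y \right)} = 70$
$- b{\left(-11 \right)} = \left(-1\right) 70 = -70$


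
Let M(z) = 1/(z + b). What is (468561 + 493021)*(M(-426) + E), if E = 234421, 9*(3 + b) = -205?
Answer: 458268719179607/2033 ≈ 2.2542e+11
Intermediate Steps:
b = -232/9 (b = -3 + (1/9)*(-205) = -3 - 205/9 = -232/9 ≈ -25.778)
M(z) = 1/(-232/9 + z) (M(z) = 1/(z - 232/9) = 1/(-232/9 + z))
(468561 + 493021)*(M(-426) + E) = (468561 + 493021)*(9/(-232 + 9*(-426)) + 234421) = 961582*(9/(-232 - 3834) + 234421) = 961582*(9/(-4066) + 234421) = 961582*(9*(-1/4066) + 234421) = 961582*(-9/4066 + 234421) = 961582*(953155777/4066) = 458268719179607/2033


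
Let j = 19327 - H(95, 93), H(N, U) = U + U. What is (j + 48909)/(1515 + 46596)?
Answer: 68050/48111 ≈ 1.4144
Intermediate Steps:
H(N, U) = 2*U
j = 19141 (j = 19327 - 2*93 = 19327 - 1*186 = 19327 - 186 = 19141)
(j + 48909)/(1515 + 46596) = (19141 + 48909)/(1515 + 46596) = 68050/48111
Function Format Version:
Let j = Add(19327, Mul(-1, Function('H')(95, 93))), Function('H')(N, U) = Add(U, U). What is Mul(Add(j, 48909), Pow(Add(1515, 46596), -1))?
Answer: Rational(68050, 48111) ≈ 1.4144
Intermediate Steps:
Function('H')(N, U) = Mul(2, U)
j = 19141 (j = Add(19327, Mul(-1, Mul(2, 93))) = Add(19327, Mul(-1, 186)) = Add(19327, -186) = 19141)
Mul(Add(j, 48909), Pow(Add(1515, 46596), -1)) = Mul(Add(19141, 48909), Pow(Add(1515, 46596), -1)) = Mul(68050, Pow(48111, -1)) = Mul(68050, Rational(1, 48111)) = Rational(68050, 48111)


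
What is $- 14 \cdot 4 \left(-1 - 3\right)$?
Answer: $224$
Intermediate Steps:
$- 14 \cdot 4 \left(-1 - 3\right) = - 14 \cdot 4 \left(-4\right) = \left(-14\right) \left(-16\right) = 224$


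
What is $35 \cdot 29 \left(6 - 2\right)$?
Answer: $4060$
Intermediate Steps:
$35 \cdot 29 \left(6 - 2\right) = 1015 \left(6 - 2\right) = 1015 \cdot 4 = 4060$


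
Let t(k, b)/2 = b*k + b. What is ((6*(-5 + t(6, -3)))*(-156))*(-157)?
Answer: -6906744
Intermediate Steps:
t(k, b) = 2*b + 2*b*k (t(k, b) = 2*(b*k + b) = 2*(b + b*k) = 2*b + 2*b*k)
((6*(-5 + t(6, -3)))*(-156))*(-157) = ((6*(-5 + 2*(-3)*(1 + 6)))*(-156))*(-157) = ((6*(-5 + 2*(-3)*7))*(-156))*(-157) = ((6*(-5 - 42))*(-156))*(-157) = ((6*(-47))*(-156))*(-157) = -282*(-156)*(-157) = 43992*(-157) = -6906744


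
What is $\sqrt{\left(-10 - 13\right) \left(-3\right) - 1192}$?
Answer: $i \sqrt{1123} \approx 33.511 i$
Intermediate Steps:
$\sqrt{\left(-10 - 13\right) \left(-3\right) - 1192} = \sqrt{\left(-23\right) \left(-3\right) - 1192} = \sqrt{69 - 1192} = \sqrt{-1123} = i \sqrt{1123}$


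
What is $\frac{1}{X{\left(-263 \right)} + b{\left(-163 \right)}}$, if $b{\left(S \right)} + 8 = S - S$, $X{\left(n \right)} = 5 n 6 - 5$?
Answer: $- \frac{1}{7903} \approx -0.00012653$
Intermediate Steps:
$X{\left(n \right)} = -5 + 30 n$ ($X{\left(n \right)} = 5 \cdot 6 n - 5 = 30 n - 5 = -5 + 30 n$)
$b{\left(S \right)} = -8$ ($b{\left(S \right)} = -8 + \left(S - S\right) = -8 + 0 = -8$)
$\frac{1}{X{\left(-263 \right)} + b{\left(-163 \right)}} = \frac{1}{\left(-5 + 30 \left(-263\right)\right) - 8} = \frac{1}{\left(-5 - 7890\right) - 8} = \frac{1}{-7895 - 8} = \frac{1}{-7903} = - \frac{1}{7903}$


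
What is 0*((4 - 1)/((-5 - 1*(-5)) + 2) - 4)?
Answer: 0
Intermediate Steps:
0*((4 - 1)/((-5 - 1*(-5)) + 2) - 4) = 0*(3/((-5 + 5) + 2) - 4) = 0*(3/(0 + 2) - 4) = 0*(3/2 - 4) = 0*(-5/2) = 0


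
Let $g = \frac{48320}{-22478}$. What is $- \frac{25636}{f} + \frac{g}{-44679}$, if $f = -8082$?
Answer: $\frac{2145540492806}{676392387507} \approx 3.172$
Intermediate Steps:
$g = - \frac{24160}{11239}$ ($g = 48320 \left(- \frac{1}{22478}\right) = - \frac{24160}{11239} \approx -2.1497$)
$- \frac{25636}{f} + \frac{g}{-44679} = - \frac{25636}{-8082} - \frac{24160}{11239 \left(-44679\right)} = \left(-25636\right) \left(- \frac{1}{8082}\right) - - \frac{24160}{502147281} = \frac{12818}{4041} + \frac{24160}{502147281} = \frac{2145540492806}{676392387507}$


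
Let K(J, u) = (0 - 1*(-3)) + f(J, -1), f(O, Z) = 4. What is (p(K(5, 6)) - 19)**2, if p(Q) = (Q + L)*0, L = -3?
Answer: 361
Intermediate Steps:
K(J, u) = 7 (K(J, u) = (0 - 1*(-3)) + 4 = (0 + 3) + 4 = 3 + 4 = 7)
p(Q) = 0 (p(Q) = (Q - 3)*0 = (-3 + Q)*0 = 0)
(p(K(5, 6)) - 19)**2 = (0 - 19)**2 = (-19)**2 = 361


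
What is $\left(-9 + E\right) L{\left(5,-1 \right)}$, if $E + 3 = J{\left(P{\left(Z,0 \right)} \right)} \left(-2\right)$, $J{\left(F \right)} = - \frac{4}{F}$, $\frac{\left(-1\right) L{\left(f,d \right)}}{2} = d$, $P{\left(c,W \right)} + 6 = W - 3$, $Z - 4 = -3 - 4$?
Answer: $- \frac{232}{9} \approx -25.778$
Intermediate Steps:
$Z = -3$ ($Z = 4 - 7 = -3$)
$P{\left(c,W \right)} = -9 + W$ ($P{\left(c,W \right)} = -6 + \left(W - 3\right) = -6 + \left(-3 + W\right) = -9 + W$)
$L{\left(f,d \right)} = - 2 d$
$E = - \frac{35}{9}$ ($E = -3 + - \frac{4}{-9 + 0} \left(-2\right) = -3 + - \frac{4}{-9} \left(-2\right) = -3 + \left(-4\right) \left(- \frac{1}{9}\right) \left(-2\right) = -3 + \frac{4}{9} \left(-2\right) = -3 - \frac{8}{9} = - \frac{35}{9} \approx -3.8889$)
$\left(-9 + E\right) L{\left(5,-1 \right)} = \left(-9 - \frac{35}{9}\right) \left(\left(-2\right) \left(-1\right)\right) = \left(- \frac{116}{9}\right) 2 = - \frac{232}{9}$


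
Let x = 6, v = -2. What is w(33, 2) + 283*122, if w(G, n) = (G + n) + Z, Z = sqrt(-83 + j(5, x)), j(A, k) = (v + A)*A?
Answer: 34561 + 2*I*sqrt(17) ≈ 34561.0 + 8.2462*I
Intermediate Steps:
j(A, k) = A*(-2 + A) (j(A, k) = (-2 + A)*A = A*(-2 + A))
Z = 2*I*sqrt(17) (Z = sqrt(-83 + 5*(-2 + 5)) = sqrt(-83 + 5*3) = sqrt(-83 + 15) = sqrt(-68) = 2*I*sqrt(17) ≈ 8.2462*I)
w(G, n) = G + n + 2*I*sqrt(17) (w(G, n) = (G + n) + 2*I*sqrt(17) = G + n + 2*I*sqrt(17))
w(33, 2) + 283*122 = (33 + 2 + 2*I*sqrt(17)) + 283*122 = (35 + 2*I*sqrt(17)) + 34526 = 34561 + 2*I*sqrt(17)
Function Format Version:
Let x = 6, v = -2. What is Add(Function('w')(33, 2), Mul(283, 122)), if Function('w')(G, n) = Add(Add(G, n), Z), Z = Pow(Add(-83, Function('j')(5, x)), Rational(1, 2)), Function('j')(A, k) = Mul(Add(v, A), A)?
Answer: Add(34561, Mul(2, I, Pow(17, Rational(1, 2)))) ≈ Add(34561., Mul(8.2462, I))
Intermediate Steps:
Function('j')(A, k) = Mul(A, Add(-2, A)) (Function('j')(A, k) = Mul(Add(-2, A), A) = Mul(A, Add(-2, A)))
Z = Mul(2, I, Pow(17, Rational(1, 2))) (Z = Pow(Add(-83, Mul(5, Add(-2, 5))), Rational(1, 2)) = Pow(Add(-83, Mul(5, 3)), Rational(1, 2)) = Pow(Add(-83, 15), Rational(1, 2)) = Pow(-68, Rational(1, 2)) = Mul(2, I, Pow(17, Rational(1, 2))) ≈ Mul(8.2462, I))
Function('w')(G, n) = Add(G, n, Mul(2, I, Pow(17, Rational(1, 2)))) (Function('w')(G, n) = Add(Add(G, n), Mul(2, I, Pow(17, Rational(1, 2)))) = Add(G, n, Mul(2, I, Pow(17, Rational(1, 2)))))
Add(Function('w')(33, 2), Mul(283, 122)) = Add(Add(33, 2, Mul(2, I, Pow(17, Rational(1, 2)))), Mul(283, 122)) = Add(Add(35, Mul(2, I, Pow(17, Rational(1, 2)))), 34526) = Add(34561, Mul(2, I, Pow(17, Rational(1, 2))))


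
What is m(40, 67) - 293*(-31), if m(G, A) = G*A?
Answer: 11763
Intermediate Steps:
m(G, A) = A*G
m(40, 67) - 293*(-31) = 67*40 - 293*(-31) = 2680 - 1*(-9083) = 2680 + 9083 = 11763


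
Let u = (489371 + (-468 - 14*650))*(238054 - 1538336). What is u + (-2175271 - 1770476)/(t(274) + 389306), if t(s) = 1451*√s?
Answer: -1207624433751980488403/1935670279 + 146802023*√274/3871340558 ≈ -6.2388e+11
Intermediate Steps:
u = -623879204446 (u = (489371 + (-468 - 9100))*(-1300282) = (489371 - 9568)*(-1300282) = 479803*(-1300282) = -623879204446)
u + (-2175271 - 1770476)/(t(274) + 389306) = -623879204446 + (-2175271 - 1770476)/(1451*√274 + 389306) = -623879204446 - 3945747/(389306 + 1451*√274)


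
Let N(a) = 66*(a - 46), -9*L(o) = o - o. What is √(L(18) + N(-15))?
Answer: I*√4026 ≈ 63.451*I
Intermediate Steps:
L(o) = 0 (L(o) = -(o - o)/9 = -⅑*0 = 0)
N(a) = -3036 + 66*a (N(a) = 66*(-46 + a) = -3036 + 66*a)
√(L(18) + N(-15)) = √(0 + (-3036 + 66*(-15))) = √(0 + (-3036 - 990)) = √(0 - 4026) = √(-4026) = I*√4026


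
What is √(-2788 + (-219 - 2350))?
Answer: I*√5357 ≈ 73.192*I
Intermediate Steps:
√(-2788 + (-219 - 2350)) = √(-2788 - 2569) = √(-5357) = I*√5357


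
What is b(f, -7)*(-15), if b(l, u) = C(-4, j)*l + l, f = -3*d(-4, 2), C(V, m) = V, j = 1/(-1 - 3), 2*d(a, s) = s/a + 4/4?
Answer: -135/4 ≈ -33.750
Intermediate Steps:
d(a, s) = ½ + s/(2*a) (d(a, s) = (s/a + 4/4)/2 = (s/a + 4*(¼))/2 = (s/a + 1)/2 = (1 + s/a)/2 = ½ + s/(2*a))
j = -¼ (j = 1/(-4) = -¼ ≈ -0.25000)
f = -¾ (f = -3*(-4 + 2)/(2*(-4)) = -3*(-1)*(-2)/(2*4) = -3*¼ = -¾ ≈ -0.75000)
b(l, u) = -3*l (b(l, u) = -4*l + l = -3*l)
b(f, -7)*(-15) = -3*(-¾)*(-15) = (9/4)*(-15) = -135/4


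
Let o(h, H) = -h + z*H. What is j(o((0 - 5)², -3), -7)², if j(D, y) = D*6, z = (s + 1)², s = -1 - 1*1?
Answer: 28224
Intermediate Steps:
s = -2 (s = -1 - 1 = -2)
z = 1 (z = (-2 + 1)² = (-1)² = 1)
o(h, H) = H - h (o(h, H) = -h + 1*H = -h + H = H - h)
j(D, y) = 6*D
j(o((0 - 5)², -3), -7)² = (6*(-3 - (0 - 5)²))² = (6*(-3 - 1*(-5)²))² = (6*(-3 - 1*25))² = (6*(-3 - 25))² = (6*(-28))² = (-168)² = 28224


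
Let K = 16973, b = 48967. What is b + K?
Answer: 65940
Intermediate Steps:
b + K = 48967 + 16973 = 65940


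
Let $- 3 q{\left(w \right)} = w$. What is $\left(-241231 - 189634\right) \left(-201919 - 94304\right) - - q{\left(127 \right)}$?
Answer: $\frac{382896368558}{3} \approx 1.2763 \cdot 10^{11}$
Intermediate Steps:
$q{\left(w \right)} = - \frac{w}{3}$
$\left(-241231 - 189634\right) \left(-201919 - 94304\right) - - q{\left(127 \right)} = \left(-241231 - 189634\right) \left(-201919 - 94304\right) - - \frac{\left(-1\right) 127}{3} = \left(-430865\right) \left(-296223\right) - \left(-1\right) \left(- \frac{127}{3}\right) = 127632122895 - \frac{127}{3} = \frac{382896368558}{3}$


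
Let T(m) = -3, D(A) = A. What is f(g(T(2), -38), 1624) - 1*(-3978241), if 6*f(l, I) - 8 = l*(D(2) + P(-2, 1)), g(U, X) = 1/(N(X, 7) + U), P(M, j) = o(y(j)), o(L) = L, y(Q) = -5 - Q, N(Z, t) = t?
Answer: 23869453/6 ≈ 3.9782e+6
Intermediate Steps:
P(M, j) = -5 - j
g(U, X) = 1/(7 + U)
f(l, I) = 4/3 - 2*l/3 (f(l, I) = 4/3 + (l*(2 + (-5 - 1*1)))/6 = 4/3 + (l*(2 + (-5 - 1)))/6 = 4/3 + (l*(2 - 6))/6 = 4/3 + (l*(-4))/6 = 4/3 + (-4*l)/6 = 4/3 - 2*l/3)
f(g(T(2), -38), 1624) - 1*(-3978241) = (4/3 - 2/(3*(7 - 3))) - 1*(-3978241) = (4/3 - ⅔/4) + 3978241 = (4/3 - ⅔*¼) + 3978241 = (4/3 - ⅙) + 3978241 = 7/6 + 3978241 = 23869453/6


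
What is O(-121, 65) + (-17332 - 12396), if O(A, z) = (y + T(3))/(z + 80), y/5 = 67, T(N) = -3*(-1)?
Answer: -4310222/145 ≈ -29726.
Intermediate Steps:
T(N) = 3
y = 335 (y = 5*67 = 335)
O(A, z) = 338/(80 + z) (O(A, z) = (335 + 3)/(z + 80) = 338/(80 + z))
O(-121, 65) + (-17332 - 12396) = 338/(80 + 65) + (-17332 - 12396) = 338/145 - 29728 = -4310222/145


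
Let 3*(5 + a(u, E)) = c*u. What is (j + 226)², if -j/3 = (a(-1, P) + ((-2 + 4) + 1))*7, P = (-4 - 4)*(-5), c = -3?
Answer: 61009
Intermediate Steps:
P = 40 (P = -8*(-5) = 40)
a(u, E) = -5 - u (a(u, E) = -5 + (-3*u)/3 = -5 - u)
j = 21 (j = -3*((-5 - 1*(-1)) + ((-2 + 4) + 1))*7 = -3*((-5 + 1) + (2 + 1))*7 = -3*(-4 + 3)*7 = -(-3)*7 = -3*(-7) = 21)
(j + 226)² = (21 + 226)² = 247² = 61009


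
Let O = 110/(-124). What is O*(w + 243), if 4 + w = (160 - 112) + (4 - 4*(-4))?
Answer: -16885/62 ≈ -272.34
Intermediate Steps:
O = -55/62 (O = 110*(-1/124) = -55/62 ≈ -0.88710)
w = 64 (w = -4 + ((160 - 112) + (4 - 4*(-4))) = -4 + (48 + (4 + 16)) = -4 + (48 + 20) = -4 + 68 = 64)
O*(w + 243) = -55*(64 + 243)/62 = -55/62*307 = -16885/62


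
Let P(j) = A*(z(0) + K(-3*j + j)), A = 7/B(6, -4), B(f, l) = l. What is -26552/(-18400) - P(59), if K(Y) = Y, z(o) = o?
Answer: -471631/2300 ≈ -205.06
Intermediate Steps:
A = -7/4 (A = 7/(-4) = 7*(-¼) = -7/4 ≈ -1.7500)
P(j) = 7*j/2 (P(j) = -7*(0 + (-3*j + j))/4 = -7*(0 - 2*j)/4 = -(-7)*j/2 = 7*j/2)
-26552/(-18400) - P(59) = -26552/(-18400) - 7*59/2 = -26552*(-1/18400) - 1*413/2 = 3319/2300 - 413/2 = -471631/2300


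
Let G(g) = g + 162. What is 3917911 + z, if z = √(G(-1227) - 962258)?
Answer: 3917911 + I*√963323 ≈ 3.9179e+6 + 981.49*I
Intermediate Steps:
G(g) = 162 + g
z = I*√963323 (z = √((162 - 1227) - 962258) = √(-1065 - 962258) = √(-963323) = I*√963323 ≈ 981.49*I)
3917911 + z = 3917911 + I*√963323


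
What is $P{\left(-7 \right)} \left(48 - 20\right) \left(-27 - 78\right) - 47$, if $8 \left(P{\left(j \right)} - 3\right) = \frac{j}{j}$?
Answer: $- \frac{18469}{2} \approx -9234.5$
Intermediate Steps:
$P{\left(j \right)} = \frac{25}{8}$ ($P{\left(j \right)} = 3 + \frac{j \frac{1}{j}}{8} = 3 + \frac{1}{8} \cdot 1 = 3 + \frac{1}{8} = \frac{25}{8}$)
$P{\left(-7 \right)} \left(48 - 20\right) \left(-27 - 78\right) - 47 = \frac{25 \left(48 - 20\right) \left(-27 - 78\right)}{8} - 47 = \frac{25 \cdot 28 \left(-105\right)}{8} - 47 = \frac{25}{8} \left(-2940\right) - 47 = - \frac{18375}{2} - 47 = - \frac{18469}{2}$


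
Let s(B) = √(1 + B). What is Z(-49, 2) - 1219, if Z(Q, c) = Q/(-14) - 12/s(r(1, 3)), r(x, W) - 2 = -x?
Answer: -2431/2 - 6*√2 ≈ -1224.0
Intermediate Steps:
r(x, W) = 2 - x
Z(Q, c) = -6*√2 - Q/14 (Z(Q, c) = Q/(-14) - 12/√(1 + (2 - 1*1)) = Q*(-1/14) - 12/√(1 + (2 - 1)) = -Q/14 - 12/√(1 + 1) = -Q/14 - 12*√2/2 = -Q/14 - 6*√2 = -6*√2 - Q/14)
Z(-49, 2) - 1219 = (-6*√2 - 1/14*(-49)) - 1219 = (-6*√2 + 7/2) - 1219 = (7/2 - 6*√2) - 1219 = -2431/2 - 6*√2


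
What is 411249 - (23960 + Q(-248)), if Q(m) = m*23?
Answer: 392993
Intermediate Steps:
Q(m) = 23*m
411249 - (23960 + Q(-248)) = 411249 - (23960 + 23*(-248)) = 411249 - (23960 - 5704) = 411249 - 1*18256 = 411249 - 18256 = 392993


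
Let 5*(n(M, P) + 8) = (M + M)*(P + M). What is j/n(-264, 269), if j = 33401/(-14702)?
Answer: 33401/7880272 ≈ 0.0042386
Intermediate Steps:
j = -33401/14702 (j = 33401*(-1/14702) = -33401/14702 ≈ -2.2719)
n(M, P) = -8 + 2*M*(M + P)/5 (n(M, P) = -8 + ((M + M)*(P + M))/5 = -8 + ((2*M)*(M + P))/5 = -8 + (2*M*(M + P))/5 = -8 + 2*M*(M + P)/5)
j/n(-264, 269) = -33401/(14702*(-8 + (⅖)*(-264)² + (⅖)*(-264)*269)) = -33401/(14702*(-8 + (⅖)*69696 - 142032/5)) = -33401/(14702*(-8 + 139392/5 - 142032/5)) = -33401/14702/(-536) = -33401/14702*(-1/536) = 33401/7880272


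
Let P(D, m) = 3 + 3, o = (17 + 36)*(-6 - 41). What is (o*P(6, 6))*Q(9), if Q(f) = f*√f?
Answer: -403542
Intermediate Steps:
o = -2491 (o = 53*(-47) = -2491)
P(D, m) = 6
Q(f) = f^(3/2)
(o*P(6, 6))*Q(9) = (-2491*6)*9^(3/2) = -14946*27 = -403542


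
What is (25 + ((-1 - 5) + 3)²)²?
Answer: 1156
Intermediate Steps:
(25 + ((-1 - 5) + 3)²)² = (25 + (-6 + 3)²)² = (25 + (-3)²)² = (25 + 9)² = 34² = 1156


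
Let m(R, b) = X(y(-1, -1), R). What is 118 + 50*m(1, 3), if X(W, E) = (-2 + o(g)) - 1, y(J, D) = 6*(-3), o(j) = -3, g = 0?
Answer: -182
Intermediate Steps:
y(J, D) = -18
X(W, E) = -6 (X(W, E) = (-2 - 3) - 1 = -5 - 1 = -6)
m(R, b) = -6
118 + 50*m(1, 3) = 118 + 50*(-6) = 118 - 300 = -182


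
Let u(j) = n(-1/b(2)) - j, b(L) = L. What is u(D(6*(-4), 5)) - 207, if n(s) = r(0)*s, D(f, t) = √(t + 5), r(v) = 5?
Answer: -419/2 - √10 ≈ -212.66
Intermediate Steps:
D(f, t) = √(5 + t)
n(s) = 5*s
u(j) = -5/2 - j (u(j) = 5*(-1/2) - j = 5*(-1*½) - j = 5*(-½) - j = -5/2 - j)
u(D(6*(-4), 5)) - 207 = (-5/2 - √(5 + 5)) - 207 = (-5/2 - √10) - 207 = -419/2 - √10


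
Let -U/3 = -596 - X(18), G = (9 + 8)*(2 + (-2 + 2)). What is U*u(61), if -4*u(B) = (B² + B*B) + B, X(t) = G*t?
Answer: -6797718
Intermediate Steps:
G = 34 (G = 17*(2 + 0) = 17*2 = 34)
X(t) = 34*t
U = 3624 (U = -3*(-596 - 34*18) = -3*(-596 - 1*612) = -3*(-596 - 612) = -3*(-1208) = 3624)
u(B) = -B²/2 - B/4 (u(B) = -((B² + B*B) + B)/4 = -((B² + B²) + B)/4 = -(2*B² + B)/4 = -(B + 2*B²)/4 = -B²/2 - B/4)
U*u(61) = 3624*(-¼*61*(1 + 2*61)) = 3624*(-¼*61*(1 + 122)) = 3624*(-¼*61*123) = 3624*(-7503/4) = -6797718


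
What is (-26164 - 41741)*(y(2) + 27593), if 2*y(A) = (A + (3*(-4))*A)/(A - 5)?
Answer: -1873951650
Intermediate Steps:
y(A) = -11*A/(2*(-5 + A)) (y(A) = ((A + (3*(-4))*A)/(A - 5))/2 = ((A - 12*A)/(-5 + A))/2 = ((-11*A)/(-5 + A))/2 = (-11*A/(-5 + A))/2 = -11*A/(2*(-5 + A)))
(-26164 - 41741)*(y(2) + 27593) = (-26164 - 41741)*(-11*2/(-10 + 2*2) + 27593) = -67905*(-11*2/(-10 + 4) + 27593) = -67905*(-11*2/(-6) + 27593) = -67905*(-11*2*(-⅙) + 27593) = -67905*(11/3 + 27593) = -67905*82790/3 = -1873951650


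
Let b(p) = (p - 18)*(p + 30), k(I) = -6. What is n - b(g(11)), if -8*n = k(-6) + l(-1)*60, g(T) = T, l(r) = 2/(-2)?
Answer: 1181/4 ≈ 295.25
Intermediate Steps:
l(r) = -1 (l(r) = 2*(-½) = -1)
b(p) = (-18 + p)*(30 + p)
n = 33/4 (n = -(-6 - 1*60)/8 = -(-6 - 60)/8 = -⅛*(-66) = 33/4 ≈ 8.2500)
n - b(g(11)) = 33/4 - (-540 + 11² + 12*11) = 33/4 - (-540 + 121 + 132) = 33/4 - 1*(-287) = 33/4 + 287 = 1181/4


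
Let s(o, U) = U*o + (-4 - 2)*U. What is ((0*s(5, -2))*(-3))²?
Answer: 0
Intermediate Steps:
s(o, U) = -6*U + U*o (s(o, U) = U*o - 6*U = -6*U + U*o)
((0*s(5, -2))*(-3))² = ((0*(-2*(-6 + 5)))*(-3))² = ((0*(-2*(-1)))*(-3))² = ((0*2)*(-3))² = (0*(-3))² = 0² = 0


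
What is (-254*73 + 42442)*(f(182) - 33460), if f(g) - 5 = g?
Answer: -795224700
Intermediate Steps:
f(g) = 5 + g
(-254*73 + 42442)*(f(182) - 33460) = (-254*73 + 42442)*((5 + 182) - 33460) = (-18542 + 42442)*(187 - 33460) = 23900*(-33273) = -795224700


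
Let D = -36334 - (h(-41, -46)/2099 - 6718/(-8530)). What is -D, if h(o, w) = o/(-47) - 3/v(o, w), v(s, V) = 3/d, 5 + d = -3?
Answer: 15288046958962/420755045 ≈ 36335.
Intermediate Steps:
d = -8 (d = -5 - 3 = -8)
v(s, V) = -3/8 (v(s, V) = 3/(-8) = 3*(-⅛) = -3/8)
h(o, w) = 8 - o/47 (h(o, w) = o/(-47) - 3/(-3/8) = o*(-1/47) - 3*(-8/3) = -o/47 + 8 = 8 - o/47)
D = -15288046958962/420755045 (D = -36334 - ((8 - 1/47*(-41))/2099 - 6718/(-8530)) = -36334 - ((8 + 41/47)*(1/2099) - 6718*(-1/8530)) = -36334 - ((417/47)*(1/2099) + 3359/4265) = -36334 - (417/98653 + 3359/4265) = -36334 - 1*333153932/420755045 = -36334 - 333153932/420755045 = -15288046958962/420755045 ≈ -36335.)
-D = -1*(-15288046958962/420755045) = 15288046958962/420755045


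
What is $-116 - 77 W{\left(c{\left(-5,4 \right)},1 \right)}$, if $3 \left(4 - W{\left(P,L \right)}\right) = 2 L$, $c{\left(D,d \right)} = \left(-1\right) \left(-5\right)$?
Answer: $- \frac{1118}{3} \approx -372.67$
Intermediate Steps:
$c{\left(D,d \right)} = 5$
$W{\left(P,L \right)} = 4 - \frac{2 L}{3}$
$-116 - 77 W{\left(c{\left(-5,4 \right)},1 \right)} = -116 - 77 \left(4 - \frac{2}{3}\right) = -116 - \frac{770}{3} = - \frac{1118}{3}$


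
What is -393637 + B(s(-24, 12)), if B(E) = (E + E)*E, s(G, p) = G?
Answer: -392485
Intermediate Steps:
B(E) = 2*E**2 (B(E) = (2*E)*E = 2*E**2)
-393637 + B(s(-24, 12)) = -393637 + 2*(-24)**2 = -393637 + 2*576 = -393637 + 1152 = -392485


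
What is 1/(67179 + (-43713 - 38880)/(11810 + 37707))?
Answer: 49517/3326419950 ≈ 1.4886e-5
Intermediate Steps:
1/(67179 + (-43713 - 38880)/(11810 + 37707)) = 1/(67179 - 82593/49517) = 1/(3326419950/49517) = 49517/3326419950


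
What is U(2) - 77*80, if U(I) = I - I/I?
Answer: -6159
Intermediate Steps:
U(I) = -1 + I (U(I) = I - 1*1 = I - 1 = -1 + I)
U(2) - 77*80 = (-1 + 2) - 77*80 = 1 - 6160 = -6159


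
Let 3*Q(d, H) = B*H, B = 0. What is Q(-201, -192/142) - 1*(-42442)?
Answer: 42442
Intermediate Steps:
Q(d, H) = 0 (Q(d, H) = (0*H)/3 = (1/3)*0 = 0)
Q(-201, -192/142) - 1*(-42442) = 0 - 1*(-42442) = 0 + 42442 = 42442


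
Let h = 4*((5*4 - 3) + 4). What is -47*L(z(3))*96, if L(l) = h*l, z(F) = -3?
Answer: 1137024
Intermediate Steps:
h = 84 (h = 4*((20 - 3) + 4) = 4*(17 + 4) = 4*21 = 84)
L(l) = 84*l
-47*L(z(3))*96 = -3948*(-3)*96 = -47*(-252)*96 = 11844*96 = 1137024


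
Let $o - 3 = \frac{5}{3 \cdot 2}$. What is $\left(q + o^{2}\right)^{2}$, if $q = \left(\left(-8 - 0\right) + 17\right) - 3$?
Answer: $\frac{555025}{1296} \approx 428.26$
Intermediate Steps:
$o = \frac{23}{6}$ ($o = 3 + \frac{5}{3 \cdot 2} = 3 + \frac{5}{6} = \frac{23}{6} \approx 3.8333$)
$q = 6$ ($q = \left(\left(-8 + 0\right) + 17\right) - 3 = \left(-8 + 17\right) - 3 = 9 - 3 = 6$)
$\left(q + o^{2}\right)^{2} = \left(6 + \left(\frac{23}{6}\right)^{2}\right)^{2} = \left(6 + \frac{529}{36}\right)^{2} = \left(\frac{745}{36}\right)^{2} = \frac{555025}{1296}$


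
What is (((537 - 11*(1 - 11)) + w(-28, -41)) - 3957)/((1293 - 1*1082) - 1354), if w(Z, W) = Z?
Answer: 3338/1143 ≈ 2.9204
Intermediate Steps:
(((537 - 11*(1 - 11)) + w(-28, -41)) - 3957)/((1293 - 1*1082) - 1354) = (((537 - 11*(1 - 11)) - 28) - 3957)/((1293 - 1*1082) - 1354) = (((537 - 11*(-10)) - 28) - 3957)/((1293 - 1082) - 1354) = (((537 + 110) - 28) - 3957)/(211 - 1354) = ((647 - 28) - 3957)/(-1143) = (619 - 3957)*(-1/1143) = -3338*(-1/1143) = 3338/1143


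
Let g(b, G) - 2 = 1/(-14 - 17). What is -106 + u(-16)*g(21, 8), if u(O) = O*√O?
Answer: -106 - 3904*I/31 ≈ -106.0 - 125.94*I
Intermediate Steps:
u(O) = O^(3/2)
g(b, G) = 61/31 (g(b, G) = 2 + 1/(-14 - 17) = 2 + 1/(-31) = 2 - 1/31 = 61/31)
-106 + u(-16)*g(21, 8) = -106 + (-16)^(3/2)*(61/31) = -106 - 64*I*(61/31) = -106 - 3904*I/31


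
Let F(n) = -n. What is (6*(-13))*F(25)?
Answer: 1950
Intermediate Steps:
(6*(-13))*F(25) = (6*(-13))*(-1*25) = -78*(-25) = 1950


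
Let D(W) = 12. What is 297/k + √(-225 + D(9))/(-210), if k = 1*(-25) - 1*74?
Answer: -3 - I*√213/210 ≈ -3.0 - 0.069498*I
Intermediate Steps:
k = -99 (k = -25 - 74 = -99)
297/k + √(-225 + D(9))/(-210) = 297/(-99) + √(-225 + 12)/(-210) = 297*(-1/99) + √(-213)*(-1/210) = -3 + (I*√213)*(-1/210) = -3 - I*√213/210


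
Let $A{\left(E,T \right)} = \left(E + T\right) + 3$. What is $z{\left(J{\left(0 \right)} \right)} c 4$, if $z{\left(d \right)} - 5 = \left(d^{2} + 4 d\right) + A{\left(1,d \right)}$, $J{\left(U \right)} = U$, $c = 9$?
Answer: $324$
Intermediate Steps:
$A{\left(E,T \right)} = 3 + E + T$
$z{\left(d \right)} = 9 + d^{2} + 5 d$ ($z{\left(d \right)} = 5 + \left(\left(d^{2} + 4 d\right) + \left(3 + 1 + d\right)\right) = 5 + \left(\left(d^{2} + 4 d\right) + \left(4 + d\right)\right) = 5 + \left(4 + d^{2} + 5 d\right) = 9 + d^{2} + 5 d$)
$z{\left(J{\left(0 \right)} \right)} c 4 = \left(9 + 0^{2} + 5 \cdot 0\right) 9 \cdot 4 = \left(9 + 0 + 0\right) 9 \cdot 4 = 9 \cdot 9 \cdot 4 = 81 \cdot 4 = 324$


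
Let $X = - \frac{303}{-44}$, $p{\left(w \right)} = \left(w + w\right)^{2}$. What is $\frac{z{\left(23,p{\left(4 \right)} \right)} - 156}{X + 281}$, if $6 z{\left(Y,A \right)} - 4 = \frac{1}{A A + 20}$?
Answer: $- \frac{42197221}{78206058} \approx -0.53956$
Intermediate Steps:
$p{\left(w \right)} = 4 w^{2}$ ($p{\left(w \right)} = \left(2 w\right)^{2} = 4 w^{2}$)
$z{\left(Y,A \right)} = \frac{2}{3} + \frac{1}{6 \left(20 + A^{2}\right)}$ ($z{\left(Y,A \right)} = \frac{2}{3} + \frac{1}{6 \left(A A + 20\right)} = \frac{2}{3} + \frac{1}{6 \left(A^{2} + 20\right)} = \frac{2}{3} + \frac{1}{6 \left(20 + A^{2}\right)}$)
$X = \frac{303}{44}$ ($X = \left(-303\right) \left(- \frac{1}{44}\right) = \frac{303}{44} \approx 6.8864$)
$\frac{z{\left(23,p{\left(4 \right)} \right)} - 156}{X + 281} = \frac{\frac{81 + 4 \left(4 \cdot 4^{2}\right)^{2}}{6 \left(20 + \left(4 \cdot 4^{2}\right)^{2}\right)} - 156}{\frac{303}{44} + 281} = \frac{\frac{81 + 4 \left(4 \cdot 16\right)^{2}}{6 \left(20 + \left(4 \cdot 16\right)^{2}\right)} - 156}{\frac{12667}{44}} = \left(\frac{81 + 4 \cdot 64^{2}}{6 \left(20 + 64^{2}\right)} - 156\right) \frac{44}{12667} = \left(\frac{81 + 4 \cdot 4096}{6 \left(20 + 4096\right)} - 156\right) \frac{44}{12667} = \left(\frac{81 + 16384}{6 \cdot 4116} - 156\right) \frac{44}{12667} = \left(\frac{1}{6} \cdot \frac{1}{4116} \cdot 16465 - 156\right) \frac{44}{12667} = \left(\frac{16465}{24696} - 156\right) \frac{44}{12667} = \left(- \frac{3836111}{24696}\right) \frac{44}{12667} = - \frac{42197221}{78206058}$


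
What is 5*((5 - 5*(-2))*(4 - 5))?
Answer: -75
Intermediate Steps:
5*((5 - 5*(-2))*(4 - 5)) = 5*((5 + 10)*(-1)) = 5*(15*(-1)) = 5*(-15) = -75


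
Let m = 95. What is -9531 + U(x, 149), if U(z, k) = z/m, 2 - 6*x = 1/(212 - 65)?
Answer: -798602197/83790 ≈ -9531.0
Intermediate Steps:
x = 293/882 (x = ⅓ - 1/(6*(212 - 65)) = ⅓ - ⅙/147 = ⅓ - ⅙*1/147 = ⅓ - 1/882 = 293/882 ≈ 0.33220)
U(z, k) = z/95
-9531 + U(x, 149) = -9531 + (1/95)*(293/882) = -9531 + 293/83790 = -798602197/83790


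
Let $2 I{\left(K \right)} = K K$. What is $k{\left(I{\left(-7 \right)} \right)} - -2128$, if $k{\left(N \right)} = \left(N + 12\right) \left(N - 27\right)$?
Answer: $\frac{8147}{4} \approx 2036.8$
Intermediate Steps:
$I{\left(K \right)} = \frac{K^{2}}{2}$ ($I{\left(K \right)} = \frac{K K}{2} = \frac{K^{2}}{2}$)
$k{\left(N \right)} = \left(-27 + N\right) \left(12 + N\right)$ ($k{\left(N \right)} = \left(12 + N\right) \left(-27 + N\right) = \left(-27 + N\right) \left(12 + N\right)$)
$k{\left(I{\left(-7 \right)} \right)} - -2128 = \left(-324 + \left(\frac{\left(-7\right)^{2}}{2}\right)^{2} - 15 \frac{\left(-7\right)^{2}}{2}\right) - -2128 = \left(-324 + \left(\frac{1}{2} \cdot 49\right)^{2} - 15 \cdot \frac{1}{2} \cdot 49\right) + 2128 = \left(-324 + \left(\frac{49}{2}\right)^{2} - \frac{735}{2}\right) + 2128 = \left(-324 + \frac{2401}{4} - \frac{735}{2}\right) + 2128 = - \frac{365}{4} + 2128 = \frac{8147}{4}$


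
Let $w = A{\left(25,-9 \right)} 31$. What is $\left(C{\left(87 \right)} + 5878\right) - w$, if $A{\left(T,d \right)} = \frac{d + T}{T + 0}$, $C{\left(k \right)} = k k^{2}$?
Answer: $\frac{16609029}{25} \approx 6.6436 \cdot 10^{5}$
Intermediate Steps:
$C{\left(k \right)} = k^{3}$
$A{\left(T,d \right)} = \frac{T + d}{T}$
$w = \frac{496}{25}$ ($w = \frac{25 - 9}{25} \cdot 31 = \frac{1}{25} \cdot 16 \cdot 31 = \frac{16}{25} \cdot 31 = \frac{496}{25} \approx 19.84$)
$\left(C{\left(87 \right)} + 5878\right) - w = \left(87^{3} + 5878\right) - \frac{496}{25} = \left(658503 + 5878\right) - \frac{496}{25} = 664381 - \frac{496}{25} = \frac{16609029}{25}$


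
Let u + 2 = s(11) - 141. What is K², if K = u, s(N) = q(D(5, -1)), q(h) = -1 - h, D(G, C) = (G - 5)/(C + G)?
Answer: 20736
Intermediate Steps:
D(G, C) = (-5 + G)/(C + G)
s(N) = -1 (s(N) = -1 - (-5 + 5)/(-1 + 5) = -1 - 0/4 = -1 - 1*0 = -1 + 0 = -1)
u = -144 (u = -2 + (-1 - 141) = -2 - 142 = -144)
K = -144
K² = (-144)² = 20736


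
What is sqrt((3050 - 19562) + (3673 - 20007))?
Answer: I*sqrt(32846) ≈ 181.23*I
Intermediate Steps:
sqrt((3050 - 19562) + (3673 - 20007)) = sqrt(-16512 - 16334) = sqrt(-32846) = I*sqrt(32846)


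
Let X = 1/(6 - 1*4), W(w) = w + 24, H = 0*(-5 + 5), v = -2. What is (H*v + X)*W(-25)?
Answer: -½ ≈ -0.50000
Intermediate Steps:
H = 0 (H = 0*0 = 0)
W(w) = 24 + w
X = ½ (X = 1/(6 - 4) = 1/2 = 1*(½) = ½ ≈ 0.50000)
(H*v + X)*W(-25) = (0*(-2) + ½)*(24 - 25) = (0 + ½)*(-1) = (½)*(-1) = -½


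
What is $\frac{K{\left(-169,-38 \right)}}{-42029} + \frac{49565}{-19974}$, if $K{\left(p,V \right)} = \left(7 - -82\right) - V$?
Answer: $- \frac{2085704083}{839487246} \approx -2.4845$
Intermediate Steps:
$K{\left(p,V \right)} = 89 - V$ ($K{\left(p,V \right)} = \left(7 + 82\right) - V = 89 - V$)
$\frac{K{\left(-169,-38 \right)}}{-42029} + \frac{49565}{-19974} = \frac{89 - -38}{-42029} + \frac{49565}{-19974} = \left(89 + 38\right) \left(- \frac{1}{42029}\right) + 49565 \left(- \frac{1}{19974}\right) = 127 \left(- \frac{1}{42029}\right) - \frac{49565}{19974} = - \frac{127}{42029} - \frac{49565}{19974} = - \frac{2085704083}{839487246}$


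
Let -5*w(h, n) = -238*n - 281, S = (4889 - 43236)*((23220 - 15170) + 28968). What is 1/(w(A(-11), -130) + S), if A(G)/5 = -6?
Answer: -5/7097676889 ≈ -7.0446e-10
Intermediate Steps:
S = -1419529246 (S = -38347*(8050 + 28968) = -38347*37018 = -1419529246)
A(G) = -30 (A(G) = 5*(-6) = -30)
w(h, n) = 281/5 + 238*n/5 (w(h, n) = -(-238*n - 281)/5 = -(-281 - 238*n)/5 = 281/5 + 238*n/5)
1/(w(A(-11), -130) + S) = 1/((281/5 + (238/5)*(-130)) - 1419529246) = 1/((281/5 - 6188) - 1419529246) = 1/(-30659/5 - 1419529246) = 1/(-7097676889/5) = -5/7097676889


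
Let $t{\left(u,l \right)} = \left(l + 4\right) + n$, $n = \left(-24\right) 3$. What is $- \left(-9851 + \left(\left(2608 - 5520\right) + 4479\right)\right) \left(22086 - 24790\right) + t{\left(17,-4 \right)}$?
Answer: $-22400008$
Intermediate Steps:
$n = -72$
$t{\left(u,l \right)} = -68 + l$ ($t{\left(u,l \right)} = \left(l + 4\right) - 72 = \left(4 + l\right) - 72 = -68 + l$)
$- \left(-9851 + \left(\left(2608 - 5520\right) + 4479\right)\right) \left(22086 - 24790\right) + t{\left(17,-4 \right)} = - \left(-9851 + \left(\left(2608 - 5520\right) + 4479\right)\right) \left(22086 - 24790\right) - 72 = - \left(-9851 + \left(-2912 + 4479\right)\right) \left(-2704\right) - 72 = - \left(-9851 + 1567\right) \left(-2704\right) - 72 = - \left(-8284\right) \left(-2704\right) - 72 = \left(-1\right) 22399936 - 72 = -22399936 - 72 = -22400008$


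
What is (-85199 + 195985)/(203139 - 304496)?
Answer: -110786/101357 ≈ -1.0930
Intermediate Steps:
(-85199 + 195985)/(203139 - 304496) = 110786/(-101357) = 110786*(-1/101357) = -110786/101357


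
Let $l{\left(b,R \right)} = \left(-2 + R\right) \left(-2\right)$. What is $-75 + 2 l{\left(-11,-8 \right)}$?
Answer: $-35$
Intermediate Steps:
$l{\left(b,R \right)} = 4 - 2 R$
$-75 + 2 l{\left(-11,-8 \right)} = -75 + 2 \left(4 - -16\right) = -75 + 2 \left(4 + 16\right) = -75 + 2 \cdot 20 = -75 + 40 = -35$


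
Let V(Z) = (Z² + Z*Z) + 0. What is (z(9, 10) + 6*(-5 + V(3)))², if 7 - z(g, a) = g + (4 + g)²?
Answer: 8649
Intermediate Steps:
V(Z) = 2*Z² (V(Z) = (Z² + Z²) + 0 = 2*Z² + 0 = 2*Z²)
z(g, a) = 7 - g - (4 + g)² (z(g, a) = 7 - (g + (4 + g)²) = 7 + (-g - (4 + g)²) = 7 - g - (4 + g)²)
(z(9, 10) + 6*(-5 + V(3)))² = ((7 - 1*9 - (4 + 9)²) + 6*(-5 + 2*3²))² = ((7 - 9 - 1*13²) + 6*(-5 + 2*9))² = ((7 - 9 - 1*169) + 6*(-5 + 18))² = ((7 - 9 - 169) + 6*13)² = (-171 + 78)² = (-93)² = 8649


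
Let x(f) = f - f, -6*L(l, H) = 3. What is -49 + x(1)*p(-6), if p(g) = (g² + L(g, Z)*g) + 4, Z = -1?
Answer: -49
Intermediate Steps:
L(l, H) = -½ (L(l, H) = -⅙*3 = -½)
p(g) = 4 + g² - g/2 (p(g) = (g² - g/2) + 4 = 4 + g² - g/2)
x(f) = 0
-49 + x(1)*p(-6) = -49 + 0*(4 + (-6)² - ½*(-6)) = -49 + 0*(4 + 36 + 3) = -49 + 0*43 = -49 + 0 = -49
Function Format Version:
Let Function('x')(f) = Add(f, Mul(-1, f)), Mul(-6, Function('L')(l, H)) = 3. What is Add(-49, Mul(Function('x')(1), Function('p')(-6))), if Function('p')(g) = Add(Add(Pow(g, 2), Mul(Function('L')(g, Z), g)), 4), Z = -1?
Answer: -49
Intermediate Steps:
Function('L')(l, H) = Rational(-1, 2) (Function('L')(l, H) = Mul(Rational(-1, 6), 3) = Rational(-1, 2))
Function('p')(g) = Add(4, Pow(g, 2), Mul(Rational(-1, 2), g)) (Function('p')(g) = Add(Add(Pow(g, 2), Mul(Rational(-1, 2), g)), 4) = Add(4, Pow(g, 2), Mul(Rational(-1, 2), g)))
Function('x')(f) = 0
Add(-49, Mul(Function('x')(1), Function('p')(-6))) = Add(-49, Mul(0, Add(4, Pow(-6, 2), Mul(Rational(-1, 2), -6)))) = Add(-49, Mul(0, Add(4, 36, 3))) = Add(-49, Mul(0, 43)) = Add(-49, 0) = -49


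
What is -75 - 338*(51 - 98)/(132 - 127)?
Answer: 15511/5 ≈ 3102.2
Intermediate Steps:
-75 - 338*(51 - 98)/(132 - 127) = -75 - (-15886)/5 = -75 - 338*(-47/5) = -75 + 15886/5 = 15511/5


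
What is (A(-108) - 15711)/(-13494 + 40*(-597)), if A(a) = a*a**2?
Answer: 425141/12458 ≈ 34.126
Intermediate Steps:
A(a) = a**3
(A(-108) - 15711)/(-13494 + 40*(-597)) = ((-108)**3 - 15711)/(-13494 + 40*(-597)) = (-1259712 - 15711)/(-13494 - 23880) = -1275423/(-37374) = -1275423*(-1/37374) = 425141/12458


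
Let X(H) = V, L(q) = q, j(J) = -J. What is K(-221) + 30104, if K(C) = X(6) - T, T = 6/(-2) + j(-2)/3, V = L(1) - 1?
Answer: 90319/3 ≈ 30106.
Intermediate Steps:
V = 0 (V = 1 - 1 = 0)
X(H) = 0
T = -7/3 (T = 6/(-2) - 1*(-2)/3 = 6*(-1/2) + 2*(1/3) = -3 + 2/3 = -7/3 ≈ -2.3333)
K(C) = 7/3 (K(C) = 0 - 1*(-7/3) = 0 + 7/3 = 7/3)
K(-221) + 30104 = 7/3 + 30104 = 90319/3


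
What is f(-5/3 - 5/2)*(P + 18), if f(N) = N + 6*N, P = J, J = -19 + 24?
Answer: -4025/6 ≈ -670.83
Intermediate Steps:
J = 5
P = 5
f(N) = 7*N
f(-5/3 - 5/2)*(P + 18) = (7*(-5/3 - 5/2))*(5 + 18) = (7*(-5*1/3 - 5*1/2))*23 = (7*(-5/3 - 5/2))*23 = (7*(-25/6))*23 = -175/6*23 = -4025/6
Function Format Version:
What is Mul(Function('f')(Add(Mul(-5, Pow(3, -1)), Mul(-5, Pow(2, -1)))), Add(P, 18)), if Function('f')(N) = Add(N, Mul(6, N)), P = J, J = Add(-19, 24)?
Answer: Rational(-4025, 6) ≈ -670.83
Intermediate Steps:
J = 5
P = 5
Function('f')(N) = Mul(7, N)
Mul(Function('f')(Add(Mul(-5, Pow(3, -1)), Mul(-5, Pow(2, -1)))), Add(P, 18)) = Mul(Mul(7, Add(Mul(-5, Pow(3, -1)), Mul(-5, Pow(2, -1)))), Add(5, 18)) = Mul(Mul(7, Add(Mul(-5, Rational(1, 3)), Mul(-5, Rational(1, 2)))), 23) = Mul(Mul(7, Add(Rational(-5, 3), Rational(-5, 2))), 23) = Mul(Mul(7, Rational(-25, 6)), 23) = Mul(Rational(-175, 6), 23) = Rational(-4025, 6)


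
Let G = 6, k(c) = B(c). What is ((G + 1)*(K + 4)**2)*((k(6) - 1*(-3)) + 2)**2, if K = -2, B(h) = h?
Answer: 3388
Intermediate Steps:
k(c) = c
((G + 1)*(K + 4)**2)*((k(6) - 1*(-3)) + 2)**2 = ((6 + 1)*(-2 + 4)**2)*((6 - 1*(-3)) + 2)**2 = (7*2**2)*((6 + 3) + 2)**2 = (7*4)*(9 + 2)**2 = 28*11**2 = 28*121 = 3388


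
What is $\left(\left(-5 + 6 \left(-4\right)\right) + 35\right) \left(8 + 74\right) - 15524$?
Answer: $-15032$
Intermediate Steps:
$\left(\left(-5 + 6 \left(-4\right)\right) + 35\right) \left(8 + 74\right) - 15524 = \left(\left(-5 - 24\right) + 35\right) 82 - 15524 = \left(-29 + 35\right) 82 - 15524 = 6 \cdot 82 - 15524 = 492 - 15524 = -15032$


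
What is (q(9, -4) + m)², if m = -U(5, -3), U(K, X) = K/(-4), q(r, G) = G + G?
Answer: 729/16 ≈ 45.563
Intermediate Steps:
q(r, G) = 2*G
U(K, X) = -K/4 (U(K, X) = K*(-¼) = -K/4)
m = 5/4 (m = -(-1)*5/4 = -1*(-5/4) = 5/4 ≈ 1.2500)
(q(9, -4) + m)² = (2*(-4) + 5/4)² = (-8 + 5/4)² = (-27/4)² = 729/16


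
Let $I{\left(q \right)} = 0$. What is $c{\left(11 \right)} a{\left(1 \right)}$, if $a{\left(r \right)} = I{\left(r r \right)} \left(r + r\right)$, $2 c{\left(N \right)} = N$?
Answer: $0$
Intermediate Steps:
$c{\left(N \right)} = \frac{N}{2}$
$a{\left(r \right)} = 0$ ($a{\left(r \right)} = 0 \left(r + r\right) = 0 \cdot 2 r = 0$)
$c{\left(11 \right)} a{\left(1 \right)} = \frac{1}{2} \cdot 11 \cdot 0 = \frac{11}{2} \cdot 0 = 0$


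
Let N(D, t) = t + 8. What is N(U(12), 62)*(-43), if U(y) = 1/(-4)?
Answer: -3010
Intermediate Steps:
U(y) = -¼
N(D, t) = 8 + t
N(U(12), 62)*(-43) = (8 + 62)*(-43) = 70*(-43) = -3010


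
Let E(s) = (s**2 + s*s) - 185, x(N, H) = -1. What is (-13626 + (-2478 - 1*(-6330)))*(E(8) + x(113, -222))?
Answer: 566892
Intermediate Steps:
E(s) = -185 + 2*s**2 (E(s) = (s**2 + s**2) - 185 = 2*s**2 - 185 = -185 + 2*s**2)
(-13626 + (-2478 - 1*(-6330)))*(E(8) + x(113, -222)) = (-13626 + (-2478 - 1*(-6330)))*((-185 + 2*8**2) - 1) = (-13626 + (-2478 + 6330))*((-185 + 2*64) - 1) = (-13626 + 3852)*((-185 + 128) - 1) = -9774*(-57 - 1) = -9774*(-58) = 566892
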